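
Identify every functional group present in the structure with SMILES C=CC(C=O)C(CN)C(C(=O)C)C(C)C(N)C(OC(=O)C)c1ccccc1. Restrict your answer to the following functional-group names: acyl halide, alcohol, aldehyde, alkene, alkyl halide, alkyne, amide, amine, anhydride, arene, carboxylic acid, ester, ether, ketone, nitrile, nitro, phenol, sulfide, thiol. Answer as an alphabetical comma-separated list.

aldehyde, alkene, amine, arene, ester, ketone

C=C double bond → alkene.
pendant –CHO: carbonyl C bonded to C and H → aldehyde.
pendant –CH2NH2: N on sp³ C, no adjacent C=O → amine.
pendant –COCH3: carbonyl C bonded to two carbons → ketone.
–NH2 on an sp³ carbon with no adjacent C=O → amine.
pendant –OC(=O)CH3: an acyloxy group → ester.
–C6H5 phenyl ring → arene.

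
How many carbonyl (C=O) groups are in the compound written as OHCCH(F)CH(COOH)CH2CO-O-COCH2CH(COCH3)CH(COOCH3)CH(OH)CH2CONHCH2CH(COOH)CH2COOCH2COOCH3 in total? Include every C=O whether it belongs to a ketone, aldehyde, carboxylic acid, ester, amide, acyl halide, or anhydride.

OHC: aldehyde, 1 C=O (running total 1).
CH(COOH): carboxylic acid, 1 C=O (running total 2).
CH2CO-O-COCH2: anhydride, 2 C=O (running total 4).
CH(COCH3): ketone, 1 C=O (running total 5).
CH(COOCH3): ester, 1 C=O (running total 6).
CH2CONHCH2: amide, 1 C=O (running total 7).
CH(COOH): carboxylic acid, 1 C=O (running total 8).
CH2COOCH2: ester, 1 C=O (running total 9).
COOCH3: ester, 1 C=O (running total 10).

10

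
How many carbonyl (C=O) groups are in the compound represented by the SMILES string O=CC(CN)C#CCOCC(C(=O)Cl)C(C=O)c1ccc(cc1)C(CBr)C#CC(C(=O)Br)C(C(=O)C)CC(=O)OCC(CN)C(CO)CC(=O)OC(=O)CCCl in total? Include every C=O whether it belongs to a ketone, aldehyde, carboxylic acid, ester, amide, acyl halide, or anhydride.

OHC: aldehyde, 1 C=O (running total 1).
CH(COCl): acyl halide, 1 C=O (running total 2).
CH(CHO): aldehyde, 1 C=O (running total 3).
CH(COBr): acyl halide, 1 C=O (running total 4).
CH(COCH3): ketone, 1 C=O (running total 5).
CH2COOCH2: ester, 1 C=O (running total 6).
CH2CO-O-COCH2: anhydride, 2 C=O (running total 8).

8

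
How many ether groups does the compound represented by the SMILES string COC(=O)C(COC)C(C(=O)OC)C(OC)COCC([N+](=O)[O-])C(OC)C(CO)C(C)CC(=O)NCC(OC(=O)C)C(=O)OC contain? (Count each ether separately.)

Working along the chain:
  CH3OOC: CH3O–C(=O)–: carbonyl C bonded to C and to –OCH3 → ester (not ketone + ether).
  CH(CH2OCH3): pendant –CH2OCH3: C–O–C linkage → ether.
  CH(COOCH3): pendant –COOCH3: carbonyl C bonded to C and –OCH3 → ester.
  CH(OCH3): pendant –OCH3: C–O–C with sp³ C, no adjacent C=O → ether.
  CH2OCH2: C–O–C with sp³ carbons on both sides and no adjacent C=O → ether.
  CH(NO2): –NO2 on an sp³ carbon → nitro (the N=O is not a carbonyl).
  CH(OCH3): pendant –OCH3: C–O–C with sp³ C, no adjacent C=O → ether.
  CH(CH2OH): pendant –CH2OH on an sp³ backbone C → alcohol.
  CH2CONHCH2: –C(=O)–N– linkage → amide (the N is not an amine).
  CH(OCOCH3): pendant –OC(=O)CH3: an acyloxy group → ester.
  COOCH3: –C(=O)OCH3: carbonyl C bonded to C and to –OCH3 → ester (not ketone + ether).
Ether appears at: CH(CH2OCH3), CH(OCH3), CH2OCH2, CH(OCH3) → 4.

4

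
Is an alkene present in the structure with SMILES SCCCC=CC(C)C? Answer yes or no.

–SH on an sp³ carbon → thiol.
C=C double bond → alkene.
The CH=CH segment supplies the alkene: C=C double bond → alkene.

yes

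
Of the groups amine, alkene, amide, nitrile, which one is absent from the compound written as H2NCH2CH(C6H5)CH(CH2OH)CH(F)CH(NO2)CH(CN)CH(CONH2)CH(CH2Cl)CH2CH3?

alkene

amide: present (CH(CONH2) — pendant –CONH2: carbonyl C bonded to C and N → amide).
nitrile: present (CH(CN) — pendant –C≡N: nitrile).
amine: present (H2NCH2 — –NH2 on an sp³ carbon with no adjacent C=O → amine).
alkene: absent. In CH(C6H5), the C=C units are part of an aromatic ring, which is an arene, not an isolated alkene.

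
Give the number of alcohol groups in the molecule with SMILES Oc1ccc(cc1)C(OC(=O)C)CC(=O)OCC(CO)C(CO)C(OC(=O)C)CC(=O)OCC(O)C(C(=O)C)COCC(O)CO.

5

–OH attached directly to an aromatic ring → phenol (not alcohol); the ring itself is an arene.
pendant –OC(=O)CH3: an acyloxy group → ester.
–C(=O)–O–C with C on the carbonyl side → ester.
pendant –CH2OH on an sp³ backbone C → alcohol.
pendant –CH2OH on an sp³ backbone C → alcohol.
pendant –OC(=O)CH3: an acyloxy group → ester.
–C(=O)–O–C with C on the carbonyl side → ester.
–OH on an sp³ carbon → alcohol (secondary).
pendant –COCH3: carbonyl C bonded to two carbons → ketone.
C–O–C with sp³ carbons on both sides and no adjacent C=O → ether.
–OH on an sp³ carbon → alcohol (secondary).
–OH on an sp³ carbon → alcohol.
Alcohol appears at: CH(CH2OH), CH(CH2OH), CH(OH), CH(OH), CH2OH → 5.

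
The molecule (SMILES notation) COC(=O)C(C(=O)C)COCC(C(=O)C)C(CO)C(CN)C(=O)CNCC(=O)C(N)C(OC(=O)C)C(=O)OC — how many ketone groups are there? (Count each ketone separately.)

4

Reading the structure from left to right:
  CH3OOC: CH3O–C(=O)–: carbonyl C bonded to C and to –OCH3 → ester (not ketone + ether).
  CH(COCH3): pendant –COCH3: carbonyl C bonded to two carbons → ketone.
  CH2OCH2: C–O–C with sp³ carbons on both sides and no adjacent C=O → ether.
  CH(COCH3): pendant –COCH3: carbonyl C bonded to two carbons → ketone.
  CH(CH2OH): pendant –CH2OH on an sp³ backbone C → alcohol.
  CH(CH2NH2): pendant –CH2NH2: N on sp³ C, no adjacent C=O → amine.
  CO: –C(=O)– with carbon on both sides → ketone.
  CH2NHCH2: C–N–C with sp³ carbons and no adjacent C=O → amine (secondary).
  CO: –C(=O)– with carbon on both sides → ketone.
  CH(NH2): –NH2 on an sp³ carbon with no adjacent C=O → amine.
  CH(OCOCH3): pendant –OC(=O)CH3: an acyloxy group → ester.
  COOCH3: –C(=O)OCH3: carbonyl C bonded to C and to –OCH3 → ester (not ketone + ether).
Ketone appears at: CH(COCH3), CH(COCH3), CO, CO → 4.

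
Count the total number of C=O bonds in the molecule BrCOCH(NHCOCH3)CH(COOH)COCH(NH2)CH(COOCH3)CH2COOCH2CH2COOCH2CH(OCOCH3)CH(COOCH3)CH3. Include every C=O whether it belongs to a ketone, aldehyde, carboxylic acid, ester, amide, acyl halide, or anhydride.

BrCO: acyl halide, 1 C=O (running total 1).
CH(NHCOCH3): amide, 1 C=O (running total 2).
CH(COOH): carboxylic acid, 1 C=O (running total 3).
CO: ketone, 1 C=O (running total 4).
CH(COOCH3): ester, 1 C=O (running total 5).
CH2COOCH2: ester, 1 C=O (running total 6).
CH2COOCH2: ester, 1 C=O (running total 7).
CH(OCOCH3): ester, 1 C=O (running total 8).
CH(COOCH3): ester, 1 C=O (running total 9).

9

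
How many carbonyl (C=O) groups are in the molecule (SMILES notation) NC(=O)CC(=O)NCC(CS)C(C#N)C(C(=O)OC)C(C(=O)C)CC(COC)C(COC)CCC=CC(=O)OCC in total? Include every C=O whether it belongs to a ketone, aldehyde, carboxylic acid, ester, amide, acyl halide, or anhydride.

5

H2NCO: amide, 1 C=O (running total 1).
CH2CONHCH2: amide, 1 C=O (running total 2).
CH(COOCH3): ester, 1 C=O (running total 3).
CH(COCH3): ketone, 1 C=O (running total 4).
COOCH2CH3: ester, 1 C=O (running total 5).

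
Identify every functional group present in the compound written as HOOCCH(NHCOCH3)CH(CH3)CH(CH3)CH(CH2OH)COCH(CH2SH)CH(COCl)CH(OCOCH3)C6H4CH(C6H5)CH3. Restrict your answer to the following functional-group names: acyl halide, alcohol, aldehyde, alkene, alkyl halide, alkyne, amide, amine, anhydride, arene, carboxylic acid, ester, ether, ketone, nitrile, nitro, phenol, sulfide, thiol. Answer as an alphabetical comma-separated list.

–COOH: carbonyl C bonded to –OH and C → carboxylic acid (the –OH is not a separate alcohol).
pendant –NHC(=O)CH3: N bonded to a carbonyl → amide (not amine).
pendant –CH2OH on an sp³ backbone C → alcohol.
–C(=O)– with carbon on both sides → ketone.
pendant –CH2SH → thiol.
pendant –C(=O)X: carbonyl C bonded to C and halogen → acyl halide.
pendant –OC(=O)CH3: an acyloxy group → ester.
para-disubstituted benzene ring → arene.
pendant –C6H5: benzene ring → arene.

acyl halide, alcohol, amide, arene, carboxylic acid, ester, ketone, thiol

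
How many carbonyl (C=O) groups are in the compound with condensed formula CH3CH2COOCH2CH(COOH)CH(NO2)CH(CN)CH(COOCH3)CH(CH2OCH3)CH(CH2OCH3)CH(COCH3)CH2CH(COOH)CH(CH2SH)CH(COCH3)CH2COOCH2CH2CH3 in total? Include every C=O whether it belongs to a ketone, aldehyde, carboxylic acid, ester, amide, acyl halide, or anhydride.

7

CH2COOCH2: ester, 1 C=O (running total 1).
CH(COOH): carboxylic acid, 1 C=O (running total 2).
CH(COOCH3): ester, 1 C=O (running total 3).
CH(COCH3): ketone, 1 C=O (running total 4).
CH(COOH): carboxylic acid, 1 C=O (running total 5).
CH(COCH3): ketone, 1 C=O (running total 6).
CH2COOCH2: ester, 1 C=O (running total 7).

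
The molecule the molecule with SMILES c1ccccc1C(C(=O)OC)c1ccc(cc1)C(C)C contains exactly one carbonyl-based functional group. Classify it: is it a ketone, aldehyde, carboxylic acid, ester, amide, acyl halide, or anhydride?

ester

The carbonyl is in the CH(COOCH3) segment: pendant –COOCH3: carbonyl C bonded to C and –OCH3 → ester.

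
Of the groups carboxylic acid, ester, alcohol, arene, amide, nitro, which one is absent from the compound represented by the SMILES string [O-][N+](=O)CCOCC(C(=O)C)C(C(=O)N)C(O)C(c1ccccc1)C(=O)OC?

ester: present (COOCH3 — –C(=O)OCH3: carbonyl C bonded to C and to –OCH3 → ester (not ketone + ether)).
alcohol: present (CH(OH) — –OH on an sp³ carbon → alcohol (secondary)).
nitro: present (O2NCH2 — –NO2 on carbon → nitro group).
amide: present (CH(CONH2) — pendant –CONH2: carbonyl C bonded to C and N → amide).
arene: present (CH(C6H5) — pendant –C6H5: benzene ring → arene).
carboxylic acid: absent. In COOCH3, the acyl oxygen is bonded to carbon (–O–C), not to H, so this is an ester. In CH(CONH2), the carbonyl is bonded to nitrogen, not to –OH; that is an amide.

carboxylic acid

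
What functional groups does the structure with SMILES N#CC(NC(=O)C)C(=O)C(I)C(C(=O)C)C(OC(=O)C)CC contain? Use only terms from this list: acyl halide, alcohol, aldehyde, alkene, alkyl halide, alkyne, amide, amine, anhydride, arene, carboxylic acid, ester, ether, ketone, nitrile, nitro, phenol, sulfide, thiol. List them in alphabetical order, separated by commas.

alkyl halide, amide, ester, ketone, nitrile

N≡C–: carbon triple-bonded to nitrogen → nitrile.
pendant –NHC(=O)CH3: N bonded to a carbonyl → amide (not amine).
–C(=O)– with carbon on both sides → ketone.
halogen on an sp³ carbon → alkyl halide.
pendant –COCH3: carbonyl C bonded to two carbons → ketone.
pendant –OC(=O)CH3: an acyloxy group → ester.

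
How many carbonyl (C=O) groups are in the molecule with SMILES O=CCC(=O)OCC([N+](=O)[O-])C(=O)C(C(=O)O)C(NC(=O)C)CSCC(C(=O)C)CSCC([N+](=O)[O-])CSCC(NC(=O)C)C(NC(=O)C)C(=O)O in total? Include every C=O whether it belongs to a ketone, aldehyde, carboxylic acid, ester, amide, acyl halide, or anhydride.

OHC: aldehyde, 1 C=O (running total 1).
CH2COOCH2: ester, 1 C=O (running total 2).
CO: ketone, 1 C=O (running total 3).
CH(COOH): carboxylic acid, 1 C=O (running total 4).
CH(NHCOCH3): amide, 1 C=O (running total 5).
CH(COCH3): ketone, 1 C=O (running total 6).
CH(NHCOCH3): amide, 1 C=O (running total 7).
CH(NHCOCH3): amide, 1 C=O (running total 8).
COOH: carboxylic acid, 1 C=O (running total 9).

9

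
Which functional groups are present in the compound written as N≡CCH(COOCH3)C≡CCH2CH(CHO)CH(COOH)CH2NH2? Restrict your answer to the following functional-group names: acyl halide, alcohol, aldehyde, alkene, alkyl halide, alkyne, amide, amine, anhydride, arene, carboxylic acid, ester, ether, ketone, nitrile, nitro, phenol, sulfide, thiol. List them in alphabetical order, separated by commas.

N≡C–: carbon triple-bonded to nitrogen → nitrile.
pendant –COOCH3: carbonyl C bonded to C and –OCH3 → ester.
C≡C triple bond → alkyne.
pendant –CHO: carbonyl C bonded to C and H → aldehyde.
pendant –COOH: carbonyl C bonded to C and –OH → carboxylic acid.
–NH2 on an sp³ carbon with no adjacent C=O → amine.

aldehyde, alkyne, amine, carboxylic acid, ester, nitrile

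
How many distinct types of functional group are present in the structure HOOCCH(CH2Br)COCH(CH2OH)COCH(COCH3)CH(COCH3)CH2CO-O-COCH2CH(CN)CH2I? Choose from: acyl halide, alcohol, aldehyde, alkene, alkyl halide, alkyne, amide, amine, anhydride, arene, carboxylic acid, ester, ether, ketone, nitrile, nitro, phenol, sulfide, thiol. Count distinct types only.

6

–COOH: carbonyl C bonded to –OH and C → carboxylic acid (the –OH is not a separate alcohol).
pendant –CH2X: halogen on sp³ carbon → alkyl halide.
–C(=O)– with carbon on both sides → ketone.
pendant –CH2OH on an sp³ backbone C → alcohol.
–C(=O)– with carbon on both sides → ketone.
pendant –COCH3: carbonyl C bonded to two carbons → ketone.
pendant –COCH3: carbonyl C bonded to two carbons → ketone.
two acyl groups sharing one oxygen, –C(=O)–O–C(=O)– → anhydride.
pendant –C≡N: nitrile.
halogen on an sp³ carbon → alkyl halide.
Distinct types present: alcohol, alkyl halide, anhydride, carboxylic acid, ketone, nitrile.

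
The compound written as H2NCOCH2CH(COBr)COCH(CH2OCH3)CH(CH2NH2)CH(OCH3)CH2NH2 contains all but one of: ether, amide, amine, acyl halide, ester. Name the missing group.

ester

amine: present (CH(CH2NH2) — pendant –CH2NH2: N on sp³ C, no adjacent C=O → amine).
ether: present (CH(CH2OCH3) — pendant –CH2OCH3: C–O–C linkage → ether).
acyl halide: present (CH(COBr) — pendant –C(=O)X: carbonyl C bonded to C and halogen → acyl halide).
amide: present (H2NCO — –C(=O)NH2: carbonyl C bonded to C and to N → amide (the N is not a separate amine)).
ester: no segment matches this pattern.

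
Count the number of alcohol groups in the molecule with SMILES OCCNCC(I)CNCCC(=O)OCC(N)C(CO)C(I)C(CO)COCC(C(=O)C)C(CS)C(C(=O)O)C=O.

HO– on an sp³ carbon → alcohol.
C–N–C with sp³ carbons and no adjacent C=O → amine (secondary).
halogen on an sp³ carbon → alkyl halide.
C–N–C with sp³ carbons and no adjacent C=O → amine (secondary).
–C(=O)–O–C with C on the carbonyl side → ester.
–NH2 on an sp³ carbon with no adjacent C=O → amine.
pendant –CH2OH on an sp³ backbone C → alcohol.
halogen on an sp³ carbon → alkyl halide.
pendant –CH2OH on an sp³ backbone C → alcohol.
C–O–C with sp³ carbons on both sides and no adjacent C=O → ether.
pendant –COCH3: carbonyl C bonded to two carbons → ketone.
pendant –CH2SH → thiol.
pendant –COOH: carbonyl C bonded to C and –OH → carboxylic acid.
terminal –CHO: carbonyl C bonded to H and C → aldehyde.
Alcohol appears at: HOCH2, CH(CH2OH), CH(CH2OH) → 3.

3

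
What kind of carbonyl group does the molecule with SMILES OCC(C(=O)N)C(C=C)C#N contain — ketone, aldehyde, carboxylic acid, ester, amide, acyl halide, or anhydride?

The carbonyl is in the CH(CONH2) segment: pendant –CONH2: carbonyl C bonded to C and N → amide.

amide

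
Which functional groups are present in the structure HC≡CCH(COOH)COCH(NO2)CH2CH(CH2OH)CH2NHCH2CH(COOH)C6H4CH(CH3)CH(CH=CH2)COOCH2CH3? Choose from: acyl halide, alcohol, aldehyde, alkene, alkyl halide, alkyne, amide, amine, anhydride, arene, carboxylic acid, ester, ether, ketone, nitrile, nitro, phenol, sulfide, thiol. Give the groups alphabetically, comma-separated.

Taking each segment in turn:
  HC≡C: C≡C triple bond → alkyne.
  CH(COOH): pendant –COOH: carbonyl C bonded to C and –OH → carboxylic acid.
  CO: –C(=O)– with carbon on both sides → ketone.
  CH(NO2): –NO2 on an sp³ carbon → nitro (the N=O is not a carbonyl).
  CH(CH2OH): pendant –CH2OH on an sp³ backbone C → alcohol.
  CH2NHCH2: C–N–C with sp³ carbons and no adjacent C=O → amine (secondary).
  CH(COOH): pendant –COOH: carbonyl C bonded to C and –OH → carboxylic acid.
  C6H4: para-disubstituted benzene ring → arene.
  CH(CH=CH2): pendant –CH=CH2: C=C double bond → alkene.
  COOCH2CH3: –C(=O)OCH2CH3: carbonyl C bonded to C and to –OEt → ester.

alcohol, alkene, alkyne, amine, arene, carboxylic acid, ester, ketone, nitro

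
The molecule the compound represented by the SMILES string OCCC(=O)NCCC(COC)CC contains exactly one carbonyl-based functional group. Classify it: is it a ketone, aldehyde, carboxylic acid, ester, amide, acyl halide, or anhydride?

The carbonyl is in the CH2CONHCH2 segment: –C(=O)–N– linkage → amide (the N is not an amine).

amide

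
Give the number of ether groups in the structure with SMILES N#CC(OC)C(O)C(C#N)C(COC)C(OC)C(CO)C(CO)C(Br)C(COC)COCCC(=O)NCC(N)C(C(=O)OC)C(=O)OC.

5

Working along the chain:
  N≡C: N≡C–: carbon triple-bonded to nitrogen → nitrile.
  CH(OCH3): pendant –OCH3: C–O–C with sp³ C, no adjacent C=O → ether.
  CH(OH): –OH on an sp³ carbon → alcohol (secondary).
  CH(CN): pendant –C≡N: nitrile.
  CH(CH2OCH3): pendant –CH2OCH3: C–O–C linkage → ether.
  CH(OCH3): pendant –OCH3: C–O–C with sp³ C, no adjacent C=O → ether.
  CH(CH2OH): pendant –CH2OH on an sp³ backbone C → alcohol.
  CH(CH2OH): pendant –CH2OH on an sp³ backbone C → alcohol.
  CH(Br): halogen on an sp³ carbon → alkyl halide.
  CH(CH2OCH3): pendant –CH2OCH3: C–O–C linkage → ether.
  CH2OCH2: C–O–C with sp³ carbons on both sides and no adjacent C=O → ether.
  CH2CONHCH2: –C(=O)–N– linkage → amide (the N is not an amine).
  CH(NH2): –NH2 on an sp³ carbon with no adjacent C=O → amine.
  CH(COOCH3): pendant –COOCH3: carbonyl C bonded to C and –OCH3 → ester.
  COOCH3: –C(=O)OCH3: carbonyl C bonded to C and to –OCH3 → ester (not ketone + ether).
Ether appears at: CH(OCH3), CH(CH2OCH3), CH(OCH3), CH(CH2OCH3), CH2OCH2 → 5.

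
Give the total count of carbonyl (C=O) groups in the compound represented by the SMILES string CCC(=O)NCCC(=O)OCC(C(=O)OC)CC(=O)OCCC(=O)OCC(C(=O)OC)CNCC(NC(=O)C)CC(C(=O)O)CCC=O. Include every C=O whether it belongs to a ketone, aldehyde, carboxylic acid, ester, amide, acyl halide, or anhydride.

CH2CONHCH2: amide, 1 C=O (running total 1).
CH2COOCH2: ester, 1 C=O (running total 2).
CH(COOCH3): ester, 1 C=O (running total 3).
CH2COOCH2: ester, 1 C=O (running total 4).
CH2COOCH2: ester, 1 C=O (running total 5).
CH(COOCH3): ester, 1 C=O (running total 6).
CH(NHCOCH3): amide, 1 C=O (running total 7).
CH(COOH): carboxylic acid, 1 C=O (running total 8).
CHO: aldehyde, 1 C=O (running total 9).

9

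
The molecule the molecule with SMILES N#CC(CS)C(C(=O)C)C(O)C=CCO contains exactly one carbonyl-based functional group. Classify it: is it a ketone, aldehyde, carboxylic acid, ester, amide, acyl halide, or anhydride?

ketone

The carbonyl is in the CH(COCH3) segment: pendant –COCH3: carbonyl C bonded to two carbons → ketone.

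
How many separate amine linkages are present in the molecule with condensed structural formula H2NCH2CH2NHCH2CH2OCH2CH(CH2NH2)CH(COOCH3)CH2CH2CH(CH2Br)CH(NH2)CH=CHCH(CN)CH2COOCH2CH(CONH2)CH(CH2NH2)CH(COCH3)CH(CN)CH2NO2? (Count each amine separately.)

–NH2 on an sp³ carbon with no adjacent C=O → amine.
C–N–C with sp³ carbons and no adjacent C=O → amine (secondary).
C–O–C with sp³ carbons on both sides and no adjacent C=O → ether.
pendant –CH2NH2: N on sp³ C, no adjacent C=O → amine.
pendant –COOCH3: carbonyl C bonded to C and –OCH3 → ester.
pendant –CH2X: halogen on sp³ carbon → alkyl halide.
–NH2 on an sp³ carbon with no adjacent C=O → amine.
C=C double bond → alkene.
pendant –C≡N: nitrile.
–C(=O)–O–C with C on the carbonyl side → ester.
pendant –CONH2: carbonyl C bonded to C and N → amide.
pendant –CH2NH2: N on sp³ C, no adjacent C=O → amine.
pendant –COCH3: carbonyl C bonded to two carbons → ketone.
pendant –C≡N: nitrile.
–NO2 on carbon → nitro group.
Amine appears at: H2NCH2, CH2NHCH2, CH(CH2NH2), CH(NH2), CH(CH2NH2) → 5.

5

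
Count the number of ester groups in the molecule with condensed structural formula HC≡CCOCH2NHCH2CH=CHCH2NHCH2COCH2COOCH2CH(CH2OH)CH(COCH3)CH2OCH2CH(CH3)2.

1

Taking each segment in turn:
  HC≡C: C≡C triple bond → alkyne.
  CO: –C(=O)– with carbon on both sides → ketone.
  CH2NHCH2: C–N–C with sp³ carbons and no adjacent C=O → amine (secondary).
  CH=CH: C=C double bond → alkene.
  CH2NHCH2: C–N–C with sp³ carbons and no adjacent C=O → amine (secondary).
  CO: –C(=O)– with carbon on both sides → ketone.
  CH2COOCH2: –C(=O)–O–C with C on the carbonyl side → ester.
  CH(CH2OH): pendant –CH2OH on an sp³ backbone C → alcohol.
  CH(COCH3): pendant –COCH3: carbonyl C bonded to two carbons → ketone.
  CH2OCH2: C–O–C with sp³ carbons on both sides and no adjacent C=O → ether.
Ester appears at: CH2COOCH2 → 1.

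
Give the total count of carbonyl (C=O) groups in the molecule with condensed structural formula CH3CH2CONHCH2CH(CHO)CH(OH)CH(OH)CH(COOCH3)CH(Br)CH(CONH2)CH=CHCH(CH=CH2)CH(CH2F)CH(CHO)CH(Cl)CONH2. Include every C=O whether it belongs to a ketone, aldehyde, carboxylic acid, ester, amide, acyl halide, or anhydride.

6

CH2CONHCH2: amide, 1 C=O (running total 1).
CH(CHO): aldehyde, 1 C=O (running total 2).
CH(COOCH3): ester, 1 C=O (running total 3).
CH(CONH2): amide, 1 C=O (running total 4).
CH(CHO): aldehyde, 1 C=O (running total 5).
CONH2: amide, 1 C=O (running total 6).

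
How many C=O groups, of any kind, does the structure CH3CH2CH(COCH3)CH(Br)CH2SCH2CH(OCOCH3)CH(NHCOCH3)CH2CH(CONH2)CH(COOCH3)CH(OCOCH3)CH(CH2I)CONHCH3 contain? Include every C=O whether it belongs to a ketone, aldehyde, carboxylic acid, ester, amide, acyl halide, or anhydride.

CH(COCH3): ketone, 1 C=O (running total 1).
CH(OCOCH3): ester, 1 C=O (running total 2).
CH(NHCOCH3): amide, 1 C=O (running total 3).
CH(CONH2): amide, 1 C=O (running total 4).
CH(COOCH3): ester, 1 C=O (running total 5).
CH(OCOCH3): ester, 1 C=O (running total 6).
CONHCH3: amide, 1 C=O (running total 7).

7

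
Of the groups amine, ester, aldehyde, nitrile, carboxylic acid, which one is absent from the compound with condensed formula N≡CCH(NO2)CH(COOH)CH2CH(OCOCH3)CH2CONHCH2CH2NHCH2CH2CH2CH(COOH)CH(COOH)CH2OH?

aldehyde

ester: present (CH(OCOCH3) — pendant –OC(=O)CH3: an acyloxy group → ester).
carboxylic acid: present (CH(COOH) — pendant –COOH: carbonyl C bonded to C and –OH → carboxylic acid).
nitrile: present (N≡C — N≡C–: carbon triple-bonded to nitrogen → nitrile).
amine: present (CH2NHCH2 — C–N–C with sp³ carbons and no adjacent C=O → amine (secondary)).
aldehyde: absent. In CH(COOH), the carbonyl carbon bears –OH, not –H, so it is a carboxylic acid.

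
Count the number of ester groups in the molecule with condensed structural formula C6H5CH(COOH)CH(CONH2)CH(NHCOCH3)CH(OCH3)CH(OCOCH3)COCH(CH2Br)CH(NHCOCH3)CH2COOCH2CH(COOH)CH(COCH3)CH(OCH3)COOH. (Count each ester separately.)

Reading the structure from left to right:
  C6H5: C6H5– phenyl ring → arene.
  CH(COOH): pendant –COOH: carbonyl C bonded to C and –OH → carboxylic acid.
  CH(CONH2): pendant –CONH2: carbonyl C bonded to C and N → amide.
  CH(NHCOCH3): pendant –NHC(=O)CH3: N bonded to a carbonyl → amide (not amine).
  CH(OCH3): pendant –OCH3: C–O–C with sp³ C, no adjacent C=O → ether.
  CH(OCOCH3): pendant –OC(=O)CH3: an acyloxy group → ester.
  CO: –C(=O)– with carbon on both sides → ketone.
  CH(CH2Br): pendant –CH2X: halogen on sp³ carbon → alkyl halide.
  CH(NHCOCH3): pendant –NHC(=O)CH3: N bonded to a carbonyl → amide (not amine).
  CH2COOCH2: –C(=O)–O–C with C on the carbonyl side → ester.
  CH(COOH): pendant –COOH: carbonyl C bonded to C and –OH → carboxylic acid.
  CH(COCH3): pendant –COCH3: carbonyl C bonded to two carbons → ketone.
  CH(OCH3): pendant –OCH3: C–O–C with sp³ C, no adjacent C=O → ether.
  COOH: –COOH: carbonyl C bonded to –OH and C → carboxylic acid (the –OH is not a separate alcohol).
Ester appears at: CH(OCOCH3), CH2COOCH2 → 2.

2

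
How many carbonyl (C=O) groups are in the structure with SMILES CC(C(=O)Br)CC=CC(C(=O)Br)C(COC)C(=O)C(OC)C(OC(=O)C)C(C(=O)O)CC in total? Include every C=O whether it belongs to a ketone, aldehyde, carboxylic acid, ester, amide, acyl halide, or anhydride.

5

CH(COBr): acyl halide, 1 C=O (running total 1).
CH(COBr): acyl halide, 1 C=O (running total 2).
CO: ketone, 1 C=O (running total 3).
CH(OCOCH3): ester, 1 C=O (running total 4).
CH(COOH): carboxylic acid, 1 C=O (running total 5).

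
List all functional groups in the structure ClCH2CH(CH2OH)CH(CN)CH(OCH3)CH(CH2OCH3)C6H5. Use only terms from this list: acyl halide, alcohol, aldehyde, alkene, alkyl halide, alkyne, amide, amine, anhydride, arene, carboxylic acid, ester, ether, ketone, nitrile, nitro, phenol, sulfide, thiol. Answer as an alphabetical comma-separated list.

halogen on an sp³ carbon → alkyl halide.
pendant –CH2OH on an sp³ backbone C → alcohol.
pendant –C≡N: nitrile.
pendant –OCH3: C–O–C with sp³ C, no adjacent C=O → ether.
pendant –CH2OCH3: C–O–C linkage → ether.
–C6H5 phenyl ring → arene.

alcohol, alkyl halide, arene, ether, nitrile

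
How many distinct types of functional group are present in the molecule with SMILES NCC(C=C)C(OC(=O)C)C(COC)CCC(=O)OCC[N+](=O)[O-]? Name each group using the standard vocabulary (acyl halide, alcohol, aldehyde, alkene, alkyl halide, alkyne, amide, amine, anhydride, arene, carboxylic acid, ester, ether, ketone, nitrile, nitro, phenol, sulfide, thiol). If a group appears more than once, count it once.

5

–NH2 on an sp³ carbon with no adjacent C=O → amine.
pendant –CH=CH2: C=C double bond → alkene.
pendant –OC(=O)CH3: an acyloxy group → ester.
pendant –CH2OCH3: C–O–C linkage → ether.
–C(=O)–O–C with C on the carbonyl side → ester.
–NO2 on carbon → nitro group.
Distinct types present: alkene, amine, ester, ether, nitro.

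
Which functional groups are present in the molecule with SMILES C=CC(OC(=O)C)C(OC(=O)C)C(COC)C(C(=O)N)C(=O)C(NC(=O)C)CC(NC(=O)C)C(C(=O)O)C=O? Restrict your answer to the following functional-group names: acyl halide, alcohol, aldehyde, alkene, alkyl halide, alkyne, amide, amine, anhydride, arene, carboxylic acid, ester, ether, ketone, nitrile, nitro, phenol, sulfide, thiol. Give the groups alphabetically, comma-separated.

aldehyde, alkene, amide, carboxylic acid, ester, ether, ketone

Taking each segment in turn:
  CH2=CH: C=C double bond → alkene.
  CH(OCOCH3): pendant –OC(=O)CH3: an acyloxy group → ester.
  CH(OCOCH3): pendant –OC(=O)CH3: an acyloxy group → ester.
  CH(CH2OCH3): pendant –CH2OCH3: C–O–C linkage → ether.
  CH(CONH2): pendant –CONH2: carbonyl C bonded to C and N → amide.
  CO: –C(=O)– with carbon on both sides → ketone.
  CH(NHCOCH3): pendant –NHC(=O)CH3: N bonded to a carbonyl → amide (not amine).
  CH(NHCOCH3): pendant –NHC(=O)CH3: N bonded to a carbonyl → amide (not amine).
  CH(COOH): pendant –COOH: carbonyl C bonded to C and –OH → carboxylic acid.
  CHO: terminal –CHO: carbonyl C bonded to H and C → aldehyde.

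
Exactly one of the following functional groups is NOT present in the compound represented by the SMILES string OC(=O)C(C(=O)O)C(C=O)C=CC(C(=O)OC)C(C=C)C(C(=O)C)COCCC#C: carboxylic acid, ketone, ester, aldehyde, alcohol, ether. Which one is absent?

alcohol

carboxylic acid: present (HOOC — –COOH: carbonyl C bonded to –OH and C → carboxylic acid (the –OH is not a separate alcohol)).
ether: present (CH2OCH2 — C–O–C with sp³ carbons on both sides and no adjacent C=O → ether).
ketone: present (CH(COCH3) — pendant –COCH3: carbonyl C bonded to two carbons → ketone).
aldehyde: present (CH(CHO) — pendant –CHO: carbonyl C bonded to C and H → aldehyde).
ester: present (CH(COOCH3) — pendant –COOCH3: carbonyl C bonded to C and –OCH3 → ester).
alcohol: absent. In each of HOOC and CH(COOH), the –OH sits on a carbonyl carbon, making it part of a carboxylic acid, not an alcohol.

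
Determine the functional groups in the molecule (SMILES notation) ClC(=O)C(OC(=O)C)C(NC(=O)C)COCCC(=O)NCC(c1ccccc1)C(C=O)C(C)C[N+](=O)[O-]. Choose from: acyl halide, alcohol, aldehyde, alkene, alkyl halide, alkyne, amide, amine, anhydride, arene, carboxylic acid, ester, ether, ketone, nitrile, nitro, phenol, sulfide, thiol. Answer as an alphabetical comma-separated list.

Reading the structure from left to right:
  ClCO: –C(=O)Cl: carbonyl C bonded to C and to a halogen → acyl halide (not alkyl halide).
  CH(OCOCH3): pendant –OC(=O)CH3: an acyloxy group → ester.
  CH(NHCOCH3): pendant –NHC(=O)CH3: N bonded to a carbonyl → amide (not amine).
  CH2OCH2: C–O–C with sp³ carbons on both sides and no adjacent C=O → ether.
  CH2CONHCH2: –C(=O)–N– linkage → amide (the N is not an amine).
  CH(C6H5): pendant –C6H5: benzene ring → arene.
  CH(CHO): pendant –CHO: carbonyl C bonded to C and H → aldehyde.
  CH2NO2: –NO2 on carbon → nitro group.

acyl halide, aldehyde, amide, arene, ester, ether, nitro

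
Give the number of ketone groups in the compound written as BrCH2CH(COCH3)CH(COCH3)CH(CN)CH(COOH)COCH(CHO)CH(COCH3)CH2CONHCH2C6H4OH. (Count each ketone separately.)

4

Reading the structure from left to right:
  BrCH2: halogen on an sp³ carbon → alkyl halide.
  CH(COCH3): pendant –COCH3: carbonyl C bonded to two carbons → ketone.
  CH(COCH3): pendant –COCH3: carbonyl C bonded to two carbons → ketone.
  CH(CN): pendant –C≡N: nitrile.
  CH(COOH): pendant –COOH: carbonyl C bonded to C and –OH → carboxylic acid.
  CO: –C(=O)– with carbon on both sides → ketone.
  CH(CHO): pendant –CHO: carbonyl C bonded to C and H → aldehyde.
  CH(COCH3): pendant –COCH3: carbonyl C bonded to two carbons → ketone.
  CH2CONHCH2: –C(=O)–N– linkage → amide (the N is not an amine).
  C6H4OH: –OH attached directly to an aromatic ring → phenol (not alcohol); the ring itself is an arene.
Ketone appears at: CH(COCH3), CH(COCH3), CO, CH(COCH3) → 4.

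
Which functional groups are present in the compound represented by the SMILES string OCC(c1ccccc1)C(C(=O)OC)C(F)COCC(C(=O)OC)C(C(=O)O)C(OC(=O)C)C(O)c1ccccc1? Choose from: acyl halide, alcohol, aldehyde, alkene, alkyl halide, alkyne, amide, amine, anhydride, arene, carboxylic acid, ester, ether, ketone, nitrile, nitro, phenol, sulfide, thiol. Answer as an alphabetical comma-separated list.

alcohol, alkyl halide, arene, carboxylic acid, ester, ether

Reading the structure from left to right:
  HOCH2: HO– on an sp³ carbon → alcohol.
  CH(C6H5): pendant –C6H5: benzene ring → arene.
  CH(COOCH3): pendant –COOCH3: carbonyl C bonded to C and –OCH3 → ester.
  CH(F): halogen on an sp³ carbon → alkyl halide.
  CH2OCH2: C–O–C with sp³ carbons on both sides and no adjacent C=O → ether.
  CH(COOCH3): pendant –COOCH3: carbonyl C bonded to C and –OCH3 → ester.
  CH(COOH): pendant –COOH: carbonyl C bonded to C and –OH → carboxylic acid.
  CH(OCOCH3): pendant –OC(=O)CH3: an acyloxy group → ester.
  CH(OH): –OH on an sp³ carbon → alcohol (secondary).
  C6H5: –C6H5 phenyl ring → arene.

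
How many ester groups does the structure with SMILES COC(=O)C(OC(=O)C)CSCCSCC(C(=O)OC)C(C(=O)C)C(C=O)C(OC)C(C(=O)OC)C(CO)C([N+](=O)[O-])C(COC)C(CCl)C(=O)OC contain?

5

CH3O–C(=O)–: carbonyl C bonded to C and to –OCH3 → ester (not ketone + ether).
pendant –OC(=O)CH3: an acyloxy group → ester.
C–S–C linkage → sulfide (thioether).
C–S–C linkage → sulfide (thioether).
pendant –COOCH3: carbonyl C bonded to C and –OCH3 → ester.
pendant –COCH3: carbonyl C bonded to two carbons → ketone.
pendant –CHO: carbonyl C bonded to C and H → aldehyde.
pendant –OCH3: C–O–C with sp³ C, no adjacent C=O → ether.
pendant –COOCH3: carbonyl C bonded to C and –OCH3 → ester.
pendant –CH2OH on an sp³ backbone C → alcohol.
–NO2 on an sp³ carbon → nitro (the N=O is not a carbonyl).
pendant –CH2OCH3: C–O–C linkage → ether.
pendant –CH2X: halogen on sp³ carbon → alkyl halide.
–C(=O)OCH3: carbonyl C bonded to C and to –OCH3 → ester (not ketone + ether).
Ester appears at: CH3OOC, CH(OCOCH3), CH(COOCH3), CH(COOCH3), COOCH3 → 5.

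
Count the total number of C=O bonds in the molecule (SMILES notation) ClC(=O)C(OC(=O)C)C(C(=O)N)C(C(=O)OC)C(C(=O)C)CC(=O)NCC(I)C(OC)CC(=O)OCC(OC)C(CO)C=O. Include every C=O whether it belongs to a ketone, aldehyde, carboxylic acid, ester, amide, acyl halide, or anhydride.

8

ClCO: acyl halide, 1 C=O (running total 1).
CH(OCOCH3): ester, 1 C=O (running total 2).
CH(CONH2): amide, 1 C=O (running total 3).
CH(COOCH3): ester, 1 C=O (running total 4).
CH(COCH3): ketone, 1 C=O (running total 5).
CH2CONHCH2: amide, 1 C=O (running total 6).
CH2COOCH2: ester, 1 C=O (running total 7).
CHO: aldehyde, 1 C=O (running total 8).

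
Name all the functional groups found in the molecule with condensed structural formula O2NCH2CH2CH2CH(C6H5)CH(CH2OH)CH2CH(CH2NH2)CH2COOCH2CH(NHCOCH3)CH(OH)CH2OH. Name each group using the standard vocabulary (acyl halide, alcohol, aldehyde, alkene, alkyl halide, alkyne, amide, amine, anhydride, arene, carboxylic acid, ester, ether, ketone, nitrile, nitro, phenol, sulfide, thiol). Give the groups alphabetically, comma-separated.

–NO2 on carbon → nitro group.
pendant –C6H5: benzene ring → arene.
pendant –CH2OH on an sp³ backbone C → alcohol.
pendant –CH2NH2: N on sp³ C, no adjacent C=O → amine.
–C(=O)–O–C with C on the carbonyl side → ester.
pendant –NHC(=O)CH3: N bonded to a carbonyl → amide (not amine).
–OH on an sp³ carbon → alcohol (secondary).
–OH on an sp³ carbon → alcohol.

alcohol, amide, amine, arene, ester, nitro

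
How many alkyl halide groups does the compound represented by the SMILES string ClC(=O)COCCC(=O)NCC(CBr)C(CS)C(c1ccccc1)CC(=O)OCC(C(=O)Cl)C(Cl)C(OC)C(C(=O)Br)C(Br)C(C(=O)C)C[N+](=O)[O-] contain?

3

–C(=O)Cl: carbonyl C bonded to C and to a halogen → acyl halide (not alkyl halide).
C–O–C with sp³ carbons on both sides and no adjacent C=O → ether.
–C(=O)–N– linkage → amide (the N is not an amine).
pendant –CH2X: halogen on sp³ carbon → alkyl halide.
pendant –CH2SH → thiol.
pendant –C6H5: benzene ring → arene.
–C(=O)–O–C with C on the carbonyl side → ester.
pendant –C(=O)X: carbonyl C bonded to C and halogen → acyl halide.
halogen on an sp³ carbon → alkyl halide.
pendant –OCH3: C–O–C with sp³ C, no adjacent C=O → ether.
pendant –C(=O)X: carbonyl C bonded to C and halogen → acyl halide.
halogen on an sp³ carbon → alkyl halide.
pendant –COCH3: carbonyl C bonded to two carbons → ketone.
–NO2 on carbon → nitro group.
Alkyl halide appears at: CH(CH2Br), CH(Cl), CH(Br) → 3.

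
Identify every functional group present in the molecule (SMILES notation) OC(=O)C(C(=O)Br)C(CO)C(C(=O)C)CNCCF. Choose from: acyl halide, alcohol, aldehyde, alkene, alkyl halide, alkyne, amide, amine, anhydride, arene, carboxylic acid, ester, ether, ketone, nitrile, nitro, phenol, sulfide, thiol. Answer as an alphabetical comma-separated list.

acyl halide, alcohol, alkyl halide, amine, carboxylic acid, ketone

–COOH: carbonyl C bonded to –OH and C → carboxylic acid (the –OH is not a separate alcohol).
pendant –C(=O)X: carbonyl C bonded to C and halogen → acyl halide.
pendant –CH2OH on an sp³ backbone C → alcohol.
pendant –COCH3: carbonyl C bonded to two carbons → ketone.
C–N–C with sp³ carbons and no adjacent C=O → amine (secondary).
halogen on an sp³ carbon → alkyl halide.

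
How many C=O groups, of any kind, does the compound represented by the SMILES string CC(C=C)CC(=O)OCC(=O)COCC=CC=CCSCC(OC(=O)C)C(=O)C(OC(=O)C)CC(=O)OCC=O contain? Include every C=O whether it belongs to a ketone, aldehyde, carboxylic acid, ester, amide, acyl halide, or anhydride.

7

CH2COOCH2: ester, 1 C=O (running total 1).
CO: ketone, 1 C=O (running total 2).
CH(OCOCH3): ester, 1 C=O (running total 3).
CO: ketone, 1 C=O (running total 4).
CH(OCOCH3): ester, 1 C=O (running total 5).
CH2COOCH2: ester, 1 C=O (running total 6).
CHO: aldehyde, 1 C=O (running total 7).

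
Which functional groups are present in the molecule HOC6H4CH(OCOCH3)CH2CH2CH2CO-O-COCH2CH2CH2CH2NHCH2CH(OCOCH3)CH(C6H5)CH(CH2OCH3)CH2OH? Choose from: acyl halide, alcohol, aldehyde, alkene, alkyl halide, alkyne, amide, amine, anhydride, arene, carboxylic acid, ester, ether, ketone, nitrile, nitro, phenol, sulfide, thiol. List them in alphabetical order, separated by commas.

alcohol, amine, anhydride, arene, ester, ether, phenol

Working along the chain:
  HOC6H4: –OH attached directly to an aromatic ring → phenol (not alcohol); the ring itself is an arene.
  CH(OCOCH3): pendant –OC(=O)CH3: an acyloxy group → ester.
  CH2CO-O-COCH2: two acyl groups sharing one oxygen, –C(=O)–O–C(=O)– → anhydride.
  CH2NHCH2: C–N–C with sp³ carbons and no adjacent C=O → amine (secondary).
  CH(OCOCH3): pendant –OC(=O)CH3: an acyloxy group → ester.
  CH(C6H5): pendant –C6H5: benzene ring → arene.
  CH(CH2OCH3): pendant –CH2OCH3: C–O–C linkage → ether.
  CH2OH: –OH on an sp³ carbon → alcohol.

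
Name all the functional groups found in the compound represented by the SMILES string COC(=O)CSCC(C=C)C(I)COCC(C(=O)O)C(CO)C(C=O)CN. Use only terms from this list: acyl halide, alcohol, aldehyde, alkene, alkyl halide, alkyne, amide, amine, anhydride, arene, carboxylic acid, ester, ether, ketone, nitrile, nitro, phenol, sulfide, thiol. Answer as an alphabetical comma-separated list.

Reading the structure from left to right:
  CH3OOC: CH3O–C(=O)–: carbonyl C bonded to C and to –OCH3 → ester (not ketone + ether).
  CH2SCH2: C–S–C linkage → sulfide (thioether).
  CH(CH=CH2): pendant –CH=CH2: C=C double bond → alkene.
  CH(I): halogen on an sp³ carbon → alkyl halide.
  CH2OCH2: C–O–C with sp³ carbons on both sides and no adjacent C=O → ether.
  CH(COOH): pendant –COOH: carbonyl C bonded to C and –OH → carboxylic acid.
  CH(CH2OH): pendant –CH2OH on an sp³ backbone C → alcohol.
  CH(CHO): pendant –CHO: carbonyl C bonded to C and H → aldehyde.
  CH2NH2: –NH2 on an sp³ carbon with no adjacent C=O → amine.

alcohol, aldehyde, alkene, alkyl halide, amine, carboxylic acid, ester, ether, sulfide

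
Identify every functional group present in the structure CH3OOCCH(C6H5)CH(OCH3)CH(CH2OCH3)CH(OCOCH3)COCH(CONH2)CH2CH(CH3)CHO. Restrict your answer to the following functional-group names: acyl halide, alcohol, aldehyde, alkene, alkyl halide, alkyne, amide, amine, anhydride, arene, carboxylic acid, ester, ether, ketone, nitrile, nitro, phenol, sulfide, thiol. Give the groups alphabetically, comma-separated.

CH3O–C(=O)–: carbonyl C bonded to C and to –OCH3 → ester (not ketone + ether).
pendant –C6H5: benzene ring → arene.
pendant –OCH3: C–O–C with sp³ C, no adjacent C=O → ether.
pendant –CH2OCH3: C–O–C linkage → ether.
pendant –OC(=O)CH3: an acyloxy group → ester.
–C(=O)– with carbon on both sides → ketone.
pendant –CONH2: carbonyl C bonded to C and N → amide.
terminal –CHO: carbonyl C bonded to H and C → aldehyde.

aldehyde, amide, arene, ester, ether, ketone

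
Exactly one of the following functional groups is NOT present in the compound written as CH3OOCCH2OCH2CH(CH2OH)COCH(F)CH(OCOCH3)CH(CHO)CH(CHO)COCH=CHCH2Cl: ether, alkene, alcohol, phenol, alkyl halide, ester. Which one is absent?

phenol

alcohol: present (CH(CH2OH) — pendant –CH2OH on an sp³ backbone C → alcohol).
alkene: present (CH=CH — C=C double bond → alkene).
ester: present (CH3OOC — CH3O–C(=O)–: carbonyl C bonded to C and to –OCH3 → ester (not ketone + ether)).
ether: present (CH2OCH2 — C–O–C with sp³ carbons on both sides and no adjacent C=O → ether).
alkyl halide: present (CH(F) — halogen on an sp³ carbon → alkyl halide).
phenol: absent. In CH(CH2OH), the –OH is on an sp³ carbon, not on an aromatic ring, so it is an alcohol.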